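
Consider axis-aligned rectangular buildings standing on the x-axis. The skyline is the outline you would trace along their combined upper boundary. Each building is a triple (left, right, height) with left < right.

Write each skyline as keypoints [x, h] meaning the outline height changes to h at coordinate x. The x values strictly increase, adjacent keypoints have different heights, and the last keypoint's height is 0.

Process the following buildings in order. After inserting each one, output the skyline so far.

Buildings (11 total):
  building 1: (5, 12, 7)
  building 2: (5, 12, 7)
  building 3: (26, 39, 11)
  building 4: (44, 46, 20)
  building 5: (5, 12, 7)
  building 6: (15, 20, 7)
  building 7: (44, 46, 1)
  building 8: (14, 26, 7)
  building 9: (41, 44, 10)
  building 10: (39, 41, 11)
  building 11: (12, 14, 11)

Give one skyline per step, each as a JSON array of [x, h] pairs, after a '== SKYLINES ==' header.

== SKYLINES ==
[[5,7],[12,0]]
[[5,7],[12,0]]
[[5,7],[12,0],[26,11],[39,0]]
[[5,7],[12,0],[26,11],[39,0],[44,20],[46,0]]
[[5,7],[12,0],[26,11],[39,0],[44,20],[46,0]]
[[5,7],[12,0],[15,7],[20,0],[26,11],[39,0],[44,20],[46,0]]
[[5,7],[12,0],[15,7],[20,0],[26,11],[39,0],[44,20],[46,0]]
[[5,7],[12,0],[14,7],[26,11],[39,0],[44,20],[46,0]]
[[5,7],[12,0],[14,7],[26,11],[39,0],[41,10],[44,20],[46,0]]
[[5,7],[12,0],[14,7],[26,11],[41,10],[44,20],[46,0]]
[[5,7],[12,11],[14,7],[26,11],[41,10],[44,20],[46,0]]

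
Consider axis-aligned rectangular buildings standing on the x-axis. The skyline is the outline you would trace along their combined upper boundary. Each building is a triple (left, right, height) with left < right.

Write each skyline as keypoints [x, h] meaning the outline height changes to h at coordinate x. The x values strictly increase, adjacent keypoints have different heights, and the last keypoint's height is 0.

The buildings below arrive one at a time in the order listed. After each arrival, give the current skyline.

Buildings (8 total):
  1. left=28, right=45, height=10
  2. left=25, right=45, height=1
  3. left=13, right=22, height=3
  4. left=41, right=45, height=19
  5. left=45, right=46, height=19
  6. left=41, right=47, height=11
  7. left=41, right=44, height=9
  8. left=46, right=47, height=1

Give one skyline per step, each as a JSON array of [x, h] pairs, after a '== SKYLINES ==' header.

== SKYLINES ==
[[28,10],[45,0]]
[[25,1],[28,10],[45,0]]
[[13,3],[22,0],[25,1],[28,10],[45,0]]
[[13,3],[22,0],[25,1],[28,10],[41,19],[45,0]]
[[13,3],[22,0],[25,1],[28,10],[41,19],[46,0]]
[[13,3],[22,0],[25,1],[28,10],[41,19],[46,11],[47,0]]
[[13,3],[22,0],[25,1],[28,10],[41,19],[46,11],[47,0]]
[[13,3],[22,0],[25,1],[28,10],[41,19],[46,11],[47,0]]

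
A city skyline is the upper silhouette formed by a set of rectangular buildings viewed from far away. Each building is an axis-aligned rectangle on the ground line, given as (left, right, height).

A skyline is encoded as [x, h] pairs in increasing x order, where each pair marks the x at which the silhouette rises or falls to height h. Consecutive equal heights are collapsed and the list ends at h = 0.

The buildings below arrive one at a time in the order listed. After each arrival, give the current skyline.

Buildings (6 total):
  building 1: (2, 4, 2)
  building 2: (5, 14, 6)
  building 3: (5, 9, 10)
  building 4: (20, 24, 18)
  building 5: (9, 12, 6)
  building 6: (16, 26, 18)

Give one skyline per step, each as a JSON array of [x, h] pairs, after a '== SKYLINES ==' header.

== SKYLINES ==
[[2,2],[4,0]]
[[2,2],[4,0],[5,6],[14,0]]
[[2,2],[4,0],[5,10],[9,6],[14,0]]
[[2,2],[4,0],[5,10],[9,6],[14,0],[20,18],[24,0]]
[[2,2],[4,0],[5,10],[9,6],[14,0],[20,18],[24,0]]
[[2,2],[4,0],[5,10],[9,6],[14,0],[16,18],[26,0]]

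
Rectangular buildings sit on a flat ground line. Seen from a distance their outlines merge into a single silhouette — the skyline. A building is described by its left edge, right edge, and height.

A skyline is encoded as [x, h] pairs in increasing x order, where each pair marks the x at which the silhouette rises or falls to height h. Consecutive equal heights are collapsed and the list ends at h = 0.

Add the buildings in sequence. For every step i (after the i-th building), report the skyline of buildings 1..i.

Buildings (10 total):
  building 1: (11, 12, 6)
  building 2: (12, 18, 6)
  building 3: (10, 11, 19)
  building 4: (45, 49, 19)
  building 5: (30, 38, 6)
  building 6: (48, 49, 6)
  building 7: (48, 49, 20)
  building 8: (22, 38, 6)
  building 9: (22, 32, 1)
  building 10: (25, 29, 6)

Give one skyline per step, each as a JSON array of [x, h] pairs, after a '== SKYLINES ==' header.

== SKYLINES ==
[[11,6],[12,0]]
[[11,6],[18,0]]
[[10,19],[11,6],[18,0]]
[[10,19],[11,6],[18,0],[45,19],[49,0]]
[[10,19],[11,6],[18,0],[30,6],[38,0],[45,19],[49,0]]
[[10,19],[11,6],[18,0],[30,6],[38,0],[45,19],[49,0]]
[[10,19],[11,6],[18,0],[30,6],[38,0],[45,19],[48,20],[49,0]]
[[10,19],[11,6],[18,0],[22,6],[38,0],[45,19],[48,20],[49,0]]
[[10,19],[11,6],[18,0],[22,6],[38,0],[45,19],[48,20],[49,0]]
[[10,19],[11,6],[18,0],[22,6],[38,0],[45,19],[48,20],[49,0]]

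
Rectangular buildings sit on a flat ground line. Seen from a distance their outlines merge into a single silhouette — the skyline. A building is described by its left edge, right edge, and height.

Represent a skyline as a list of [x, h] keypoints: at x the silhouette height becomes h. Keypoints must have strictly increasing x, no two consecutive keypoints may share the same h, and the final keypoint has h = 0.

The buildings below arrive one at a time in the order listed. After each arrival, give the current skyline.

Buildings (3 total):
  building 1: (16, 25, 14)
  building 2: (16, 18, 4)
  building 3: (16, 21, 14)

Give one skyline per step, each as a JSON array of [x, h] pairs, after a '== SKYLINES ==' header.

== SKYLINES ==
[[16,14],[25,0]]
[[16,14],[25,0]]
[[16,14],[25,0]]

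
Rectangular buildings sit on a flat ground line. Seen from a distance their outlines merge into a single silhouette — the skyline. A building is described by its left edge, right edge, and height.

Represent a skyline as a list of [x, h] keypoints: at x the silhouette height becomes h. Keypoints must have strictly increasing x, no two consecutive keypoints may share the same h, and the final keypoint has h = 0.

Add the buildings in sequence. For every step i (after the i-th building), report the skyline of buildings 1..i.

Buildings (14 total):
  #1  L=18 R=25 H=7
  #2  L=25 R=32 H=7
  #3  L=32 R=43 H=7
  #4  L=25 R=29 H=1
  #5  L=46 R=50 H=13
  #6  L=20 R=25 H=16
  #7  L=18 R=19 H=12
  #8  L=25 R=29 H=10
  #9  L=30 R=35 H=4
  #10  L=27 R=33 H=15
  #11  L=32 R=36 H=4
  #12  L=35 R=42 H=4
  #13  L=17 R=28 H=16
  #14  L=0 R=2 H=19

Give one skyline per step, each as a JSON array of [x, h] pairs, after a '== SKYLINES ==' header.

== SKYLINES ==
[[18,7],[25,0]]
[[18,7],[32,0]]
[[18,7],[43,0]]
[[18,7],[43,0]]
[[18,7],[43,0],[46,13],[50,0]]
[[18,7],[20,16],[25,7],[43,0],[46,13],[50,0]]
[[18,12],[19,7],[20,16],[25,7],[43,0],[46,13],[50,0]]
[[18,12],[19,7],[20,16],[25,10],[29,7],[43,0],[46,13],[50,0]]
[[18,12],[19,7],[20,16],[25,10],[29,7],[43,0],[46,13],[50,0]]
[[18,12],[19,7],[20,16],[25,10],[27,15],[33,7],[43,0],[46,13],[50,0]]
[[18,12],[19,7],[20,16],[25,10],[27,15],[33,7],[43,0],[46,13],[50,0]]
[[18,12],[19,7],[20,16],[25,10],[27,15],[33,7],[43,0],[46,13],[50,0]]
[[17,16],[28,15],[33,7],[43,0],[46,13],[50,0]]
[[0,19],[2,0],[17,16],[28,15],[33,7],[43,0],[46,13],[50,0]]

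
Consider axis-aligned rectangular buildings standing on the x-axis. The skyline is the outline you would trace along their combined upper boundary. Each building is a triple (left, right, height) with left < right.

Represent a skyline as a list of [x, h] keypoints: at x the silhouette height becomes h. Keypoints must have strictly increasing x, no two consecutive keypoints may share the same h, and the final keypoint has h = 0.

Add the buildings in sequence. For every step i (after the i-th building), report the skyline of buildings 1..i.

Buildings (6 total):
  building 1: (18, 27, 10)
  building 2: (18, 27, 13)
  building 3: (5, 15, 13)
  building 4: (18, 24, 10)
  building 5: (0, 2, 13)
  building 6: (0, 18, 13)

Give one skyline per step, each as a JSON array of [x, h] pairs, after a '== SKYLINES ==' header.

== SKYLINES ==
[[18,10],[27,0]]
[[18,13],[27,0]]
[[5,13],[15,0],[18,13],[27,0]]
[[5,13],[15,0],[18,13],[27,0]]
[[0,13],[2,0],[5,13],[15,0],[18,13],[27,0]]
[[0,13],[27,0]]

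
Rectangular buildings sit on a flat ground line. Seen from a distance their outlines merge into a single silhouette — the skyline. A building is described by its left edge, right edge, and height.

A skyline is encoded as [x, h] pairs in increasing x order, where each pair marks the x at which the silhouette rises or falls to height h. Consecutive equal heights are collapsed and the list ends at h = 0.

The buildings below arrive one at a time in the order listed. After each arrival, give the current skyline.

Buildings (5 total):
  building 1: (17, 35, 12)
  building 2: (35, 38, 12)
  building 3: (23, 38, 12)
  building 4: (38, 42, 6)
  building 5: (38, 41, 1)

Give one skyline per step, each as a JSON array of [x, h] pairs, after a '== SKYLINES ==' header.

== SKYLINES ==
[[17,12],[35,0]]
[[17,12],[38,0]]
[[17,12],[38,0]]
[[17,12],[38,6],[42,0]]
[[17,12],[38,6],[42,0]]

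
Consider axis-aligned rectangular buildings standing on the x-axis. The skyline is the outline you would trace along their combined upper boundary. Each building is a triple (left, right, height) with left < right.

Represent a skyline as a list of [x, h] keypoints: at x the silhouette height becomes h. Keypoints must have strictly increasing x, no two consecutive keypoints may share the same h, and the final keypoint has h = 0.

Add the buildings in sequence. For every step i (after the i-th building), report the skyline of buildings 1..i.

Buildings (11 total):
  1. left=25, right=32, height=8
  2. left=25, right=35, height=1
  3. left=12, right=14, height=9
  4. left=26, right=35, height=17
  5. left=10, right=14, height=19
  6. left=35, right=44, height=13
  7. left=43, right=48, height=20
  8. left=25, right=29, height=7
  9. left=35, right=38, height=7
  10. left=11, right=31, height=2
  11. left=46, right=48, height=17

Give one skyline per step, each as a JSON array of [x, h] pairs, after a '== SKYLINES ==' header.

== SKYLINES ==
[[25,8],[32,0]]
[[25,8],[32,1],[35,0]]
[[12,9],[14,0],[25,8],[32,1],[35,0]]
[[12,9],[14,0],[25,8],[26,17],[35,0]]
[[10,19],[14,0],[25,8],[26,17],[35,0]]
[[10,19],[14,0],[25,8],[26,17],[35,13],[44,0]]
[[10,19],[14,0],[25,8],[26,17],[35,13],[43,20],[48,0]]
[[10,19],[14,0],[25,8],[26,17],[35,13],[43,20],[48,0]]
[[10,19],[14,0],[25,8],[26,17],[35,13],[43,20],[48,0]]
[[10,19],[14,2],[25,8],[26,17],[35,13],[43,20],[48,0]]
[[10,19],[14,2],[25,8],[26,17],[35,13],[43,20],[48,0]]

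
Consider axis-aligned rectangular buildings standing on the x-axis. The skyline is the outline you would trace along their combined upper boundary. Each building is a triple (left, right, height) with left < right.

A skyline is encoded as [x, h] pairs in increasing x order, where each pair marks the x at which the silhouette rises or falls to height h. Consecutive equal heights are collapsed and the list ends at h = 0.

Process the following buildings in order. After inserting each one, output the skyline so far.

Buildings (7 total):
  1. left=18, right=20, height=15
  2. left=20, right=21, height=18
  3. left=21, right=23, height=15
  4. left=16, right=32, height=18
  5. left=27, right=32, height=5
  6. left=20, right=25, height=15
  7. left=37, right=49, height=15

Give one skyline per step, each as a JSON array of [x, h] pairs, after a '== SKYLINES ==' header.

== SKYLINES ==
[[18,15],[20,0]]
[[18,15],[20,18],[21,0]]
[[18,15],[20,18],[21,15],[23,0]]
[[16,18],[32,0]]
[[16,18],[32,0]]
[[16,18],[32,0]]
[[16,18],[32,0],[37,15],[49,0]]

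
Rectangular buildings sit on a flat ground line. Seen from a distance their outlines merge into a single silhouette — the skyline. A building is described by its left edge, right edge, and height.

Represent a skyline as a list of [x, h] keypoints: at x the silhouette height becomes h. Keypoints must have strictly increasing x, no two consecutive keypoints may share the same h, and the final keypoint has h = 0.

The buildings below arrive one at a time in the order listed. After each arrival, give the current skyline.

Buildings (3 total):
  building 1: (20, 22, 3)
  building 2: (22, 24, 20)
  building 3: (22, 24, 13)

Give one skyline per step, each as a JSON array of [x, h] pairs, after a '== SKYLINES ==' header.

== SKYLINES ==
[[20,3],[22,0]]
[[20,3],[22,20],[24,0]]
[[20,3],[22,20],[24,0]]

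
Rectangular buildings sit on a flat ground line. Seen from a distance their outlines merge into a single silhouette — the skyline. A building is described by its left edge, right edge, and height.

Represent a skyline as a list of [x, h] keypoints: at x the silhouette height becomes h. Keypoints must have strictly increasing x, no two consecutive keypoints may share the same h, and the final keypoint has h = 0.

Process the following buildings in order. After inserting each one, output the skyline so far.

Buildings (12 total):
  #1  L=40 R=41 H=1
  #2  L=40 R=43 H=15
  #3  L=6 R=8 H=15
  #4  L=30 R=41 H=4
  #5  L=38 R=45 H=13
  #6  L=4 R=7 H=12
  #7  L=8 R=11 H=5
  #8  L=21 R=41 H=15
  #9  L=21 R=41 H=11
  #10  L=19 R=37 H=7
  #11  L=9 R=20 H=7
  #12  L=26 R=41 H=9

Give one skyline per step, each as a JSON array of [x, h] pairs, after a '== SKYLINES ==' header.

== SKYLINES ==
[[40,1],[41,0]]
[[40,15],[43,0]]
[[6,15],[8,0],[40,15],[43,0]]
[[6,15],[8,0],[30,4],[40,15],[43,0]]
[[6,15],[8,0],[30,4],[38,13],[40,15],[43,13],[45,0]]
[[4,12],[6,15],[8,0],[30,4],[38,13],[40,15],[43,13],[45,0]]
[[4,12],[6,15],[8,5],[11,0],[30,4],[38,13],[40,15],[43,13],[45,0]]
[[4,12],[6,15],[8,5],[11,0],[21,15],[43,13],[45,0]]
[[4,12],[6,15],[8,5],[11,0],[21,15],[43,13],[45,0]]
[[4,12],[6,15],[8,5],[11,0],[19,7],[21,15],[43,13],[45,0]]
[[4,12],[6,15],[8,5],[9,7],[21,15],[43,13],[45,0]]
[[4,12],[6,15],[8,5],[9,7],[21,15],[43,13],[45,0]]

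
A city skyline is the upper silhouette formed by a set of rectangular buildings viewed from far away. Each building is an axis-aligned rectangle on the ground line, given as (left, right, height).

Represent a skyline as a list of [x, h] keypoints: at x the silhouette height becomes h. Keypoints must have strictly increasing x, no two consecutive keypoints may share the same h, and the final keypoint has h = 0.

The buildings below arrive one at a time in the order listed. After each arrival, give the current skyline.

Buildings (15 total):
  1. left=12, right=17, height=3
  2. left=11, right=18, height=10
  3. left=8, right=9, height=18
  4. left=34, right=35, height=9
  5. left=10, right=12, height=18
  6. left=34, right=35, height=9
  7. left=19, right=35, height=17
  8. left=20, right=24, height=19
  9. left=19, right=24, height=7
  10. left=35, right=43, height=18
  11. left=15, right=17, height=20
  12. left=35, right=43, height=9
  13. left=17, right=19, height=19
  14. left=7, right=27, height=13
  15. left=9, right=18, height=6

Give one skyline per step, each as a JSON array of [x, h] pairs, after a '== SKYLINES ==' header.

== SKYLINES ==
[[12,3],[17,0]]
[[11,10],[18,0]]
[[8,18],[9,0],[11,10],[18,0]]
[[8,18],[9,0],[11,10],[18,0],[34,9],[35,0]]
[[8,18],[9,0],[10,18],[12,10],[18,0],[34,9],[35,0]]
[[8,18],[9,0],[10,18],[12,10],[18,0],[34,9],[35,0]]
[[8,18],[9,0],[10,18],[12,10],[18,0],[19,17],[35,0]]
[[8,18],[9,0],[10,18],[12,10],[18,0],[19,17],[20,19],[24,17],[35,0]]
[[8,18],[9,0],[10,18],[12,10],[18,0],[19,17],[20,19],[24,17],[35,0]]
[[8,18],[9,0],[10,18],[12,10],[18,0],[19,17],[20,19],[24,17],[35,18],[43,0]]
[[8,18],[9,0],[10,18],[12,10],[15,20],[17,10],[18,0],[19,17],[20,19],[24,17],[35,18],[43,0]]
[[8,18],[9,0],[10,18],[12,10],[15,20],[17,10],[18,0],[19,17],[20,19],[24,17],[35,18],[43,0]]
[[8,18],[9,0],[10,18],[12,10],[15,20],[17,19],[19,17],[20,19],[24,17],[35,18],[43,0]]
[[7,13],[8,18],[9,13],[10,18],[12,13],[15,20],[17,19],[19,17],[20,19],[24,17],[35,18],[43,0]]
[[7,13],[8,18],[9,13],[10,18],[12,13],[15,20],[17,19],[19,17],[20,19],[24,17],[35,18],[43,0]]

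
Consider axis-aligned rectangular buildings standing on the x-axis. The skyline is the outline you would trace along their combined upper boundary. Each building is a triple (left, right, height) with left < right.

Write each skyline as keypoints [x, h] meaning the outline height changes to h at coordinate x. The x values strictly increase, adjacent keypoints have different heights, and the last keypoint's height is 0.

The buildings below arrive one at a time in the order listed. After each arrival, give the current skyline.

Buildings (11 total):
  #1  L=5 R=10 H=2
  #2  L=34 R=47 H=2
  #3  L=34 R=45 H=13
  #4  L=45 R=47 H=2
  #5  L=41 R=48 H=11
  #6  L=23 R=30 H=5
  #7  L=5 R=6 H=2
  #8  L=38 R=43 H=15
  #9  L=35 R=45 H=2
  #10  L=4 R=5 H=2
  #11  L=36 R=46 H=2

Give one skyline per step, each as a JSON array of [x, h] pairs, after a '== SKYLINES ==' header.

== SKYLINES ==
[[5,2],[10,0]]
[[5,2],[10,0],[34,2],[47,0]]
[[5,2],[10,0],[34,13],[45,2],[47,0]]
[[5,2],[10,0],[34,13],[45,2],[47,0]]
[[5,2],[10,0],[34,13],[45,11],[48,0]]
[[5,2],[10,0],[23,5],[30,0],[34,13],[45,11],[48,0]]
[[5,2],[10,0],[23,5],[30,0],[34,13],[45,11],[48,0]]
[[5,2],[10,0],[23,5],[30,0],[34,13],[38,15],[43,13],[45,11],[48,0]]
[[5,2],[10,0],[23,5],[30,0],[34,13],[38,15],[43,13],[45,11],[48,0]]
[[4,2],[10,0],[23,5],[30,0],[34,13],[38,15],[43,13],[45,11],[48,0]]
[[4,2],[10,0],[23,5],[30,0],[34,13],[38,15],[43,13],[45,11],[48,0]]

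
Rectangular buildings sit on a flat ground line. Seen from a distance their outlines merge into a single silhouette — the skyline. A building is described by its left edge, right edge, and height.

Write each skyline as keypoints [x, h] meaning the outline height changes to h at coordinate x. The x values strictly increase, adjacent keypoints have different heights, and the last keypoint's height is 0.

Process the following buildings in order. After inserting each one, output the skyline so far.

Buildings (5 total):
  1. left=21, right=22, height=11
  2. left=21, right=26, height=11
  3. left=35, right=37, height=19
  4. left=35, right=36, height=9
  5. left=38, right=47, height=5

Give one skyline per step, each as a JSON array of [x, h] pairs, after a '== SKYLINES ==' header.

== SKYLINES ==
[[21,11],[22,0]]
[[21,11],[26,0]]
[[21,11],[26,0],[35,19],[37,0]]
[[21,11],[26,0],[35,19],[37,0]]
[[21,11],[26,0],[35,19],[37,0],[38,5],[47,0]]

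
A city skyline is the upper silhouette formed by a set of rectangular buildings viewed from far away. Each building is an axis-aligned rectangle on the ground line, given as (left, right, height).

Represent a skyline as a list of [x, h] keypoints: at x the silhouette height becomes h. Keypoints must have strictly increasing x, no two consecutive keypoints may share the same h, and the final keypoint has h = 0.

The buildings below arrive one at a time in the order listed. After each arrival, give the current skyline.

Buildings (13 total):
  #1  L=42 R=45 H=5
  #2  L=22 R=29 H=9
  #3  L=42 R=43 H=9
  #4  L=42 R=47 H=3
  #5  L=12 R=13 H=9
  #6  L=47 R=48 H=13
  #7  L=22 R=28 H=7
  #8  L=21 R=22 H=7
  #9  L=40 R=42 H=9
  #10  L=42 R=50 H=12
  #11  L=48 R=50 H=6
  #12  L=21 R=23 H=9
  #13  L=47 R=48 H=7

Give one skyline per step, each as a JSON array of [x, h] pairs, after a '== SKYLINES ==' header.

== SKYLINES ==
[[42,5],[45,0]]
[[22,9],[29,0],[42,5],[45,0]]
[[22,9],[29,0],[42,9],[43,5],[45,0]]
[[22,9],[29,0],[42,9],[43,5],[45,3],[47,0]]
[[12,9],[13,0],[22,9],[29,0],[42,9],[43,5],[45,3],[47,0]]
[[12,9],[13,0],[22,9],[29,0],[42,9],[43,5],[45,3],[47,13],[48,0]]
[[12,9],[13,0],[22,9],[29,0],[42,9],[43,5],[45,3],[47,13],[48,0]]
[[12,9],[13,0],[21,7],[22,9],[29,0],[42,9],[43,5],[45,3],[47,13],[48,0]]
[[12,9],[13,0],[21,7],[22,9],[29,0],[40,9],[43,5],[45,3],[47,13],[48,0]]
[[12,9],[13,0],[21,7],[22,9],[29,0],[40,9],[42,12],[47,13],[48,12],[50,0]]
[[12,9],[13,0],[21,7],[22,9],[29,0],[40,9],[42,12],[47,13],[48,12],[50,0]]
[[12,9],[13,0],[21,9],[29,0],[40,9],[42,12],[47,13],[48,12],[50,0]]
[[12,9],[13,0],[21,9],[29,0],[40,9],[42,12],[47,13],[48,12],[50,0]]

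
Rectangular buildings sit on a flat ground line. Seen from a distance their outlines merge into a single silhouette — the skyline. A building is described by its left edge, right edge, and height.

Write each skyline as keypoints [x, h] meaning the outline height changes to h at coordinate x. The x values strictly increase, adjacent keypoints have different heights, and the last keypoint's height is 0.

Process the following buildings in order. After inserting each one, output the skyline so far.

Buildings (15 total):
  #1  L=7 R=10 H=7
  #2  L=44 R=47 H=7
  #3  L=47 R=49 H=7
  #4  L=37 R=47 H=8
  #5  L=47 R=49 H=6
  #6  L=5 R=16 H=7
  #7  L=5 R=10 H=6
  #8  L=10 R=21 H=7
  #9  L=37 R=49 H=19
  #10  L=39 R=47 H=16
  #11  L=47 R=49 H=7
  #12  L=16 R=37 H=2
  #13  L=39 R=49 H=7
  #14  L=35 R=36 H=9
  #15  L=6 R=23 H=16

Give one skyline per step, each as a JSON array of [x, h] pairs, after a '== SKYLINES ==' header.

== SKYLINES ==
[[7,7],[10,0]]
[[7,7],[10,0],[44,7],[47,0]]
[[7,7],[10,0],[44,7],[49,0]]
[[7,7],[10,0],[37,8],[47,7],[49,0]]
[[7,7],[10,0],[37,8],[47,7],[49,0]]
[[5,7],[16,0],[37,8],[47,7],[49,0]]
[[5,7],[16,0],[37,8],[47,7],[49,0]]
[[5,7],[21,0],[37,8],[47,7],[49,0]]
[[5,7],[21,0],[37,19],[49,0]]
[[5,7],[21,0],[37,19],[49,0]]
[[5,7],[21,0],[37,19],[49,0]]
[[5,7],[21,2],[37,19],[49,0]]
[[5,7],[21,2],[37,19],[49,0]]
[[5,7],[21,2],[35,9],[36,2],[37,19],[49,0]]
[[5,7],[6,16],[23,2],[35,9],[36,2],[37,19],[49,0]]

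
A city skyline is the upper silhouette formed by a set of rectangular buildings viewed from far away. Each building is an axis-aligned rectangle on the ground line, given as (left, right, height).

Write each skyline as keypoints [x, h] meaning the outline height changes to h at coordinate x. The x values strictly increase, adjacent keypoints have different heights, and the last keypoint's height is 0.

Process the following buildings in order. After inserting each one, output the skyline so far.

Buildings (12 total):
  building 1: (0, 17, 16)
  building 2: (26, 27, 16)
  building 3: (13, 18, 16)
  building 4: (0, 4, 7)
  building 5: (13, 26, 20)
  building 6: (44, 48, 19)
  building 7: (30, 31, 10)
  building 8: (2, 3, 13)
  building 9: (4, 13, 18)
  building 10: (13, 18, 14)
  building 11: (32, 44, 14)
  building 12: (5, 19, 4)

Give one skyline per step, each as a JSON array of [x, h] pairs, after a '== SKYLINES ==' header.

== SKYLINES ==
[[0,16],[17,0]]
[[0,16],[17,0],[26,16],[27,0]]
[[0,16],[18,0],[26,16],[27,0]]
[[0,16],[18,0],[26,16],[27,0]]
[[0,16],[13,20],[26,16],[27,0]]
[[0,16],[13,20],[26,16],[27,0],[44,19],[48,0]]
[[0,16],[13,20],[26,16],[27,0],[30,10],[31,0],[44,19],[48,0]]
[[0,16],[13,20],[26,16],[27,0],[30,10],[31,0],[44,19],[48,0]]
[[0,16],[4,18],[13,20],[26,16],[27,0],[30,10],[31,0],[44,19],[48,0]]
[[0,16],[4,18],[13,20],[26,16],[27,0],[30,10],[31,0],[44,19],[48,0]]
[[0,16],[4,18],[13,20],[26,16],[27,0],[30,10],[31,0],[32,14],[44,19],[48,0]]
[[0,16],[4,18],[13,20],[26,16],[27,0],[30,10],[31,0],[32,14],[44,19],[48,0]]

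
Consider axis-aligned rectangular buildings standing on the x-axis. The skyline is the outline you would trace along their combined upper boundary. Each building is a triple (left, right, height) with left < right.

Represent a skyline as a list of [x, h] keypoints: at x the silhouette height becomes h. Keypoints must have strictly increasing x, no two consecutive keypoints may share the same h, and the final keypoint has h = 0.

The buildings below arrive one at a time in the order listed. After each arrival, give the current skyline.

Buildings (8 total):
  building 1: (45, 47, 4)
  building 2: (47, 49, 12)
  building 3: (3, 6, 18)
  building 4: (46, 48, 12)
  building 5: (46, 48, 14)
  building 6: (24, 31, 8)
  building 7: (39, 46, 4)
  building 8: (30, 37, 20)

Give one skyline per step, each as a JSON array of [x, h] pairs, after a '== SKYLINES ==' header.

== SKYLINES ==
[[45,4],[47,0]]
[[45,4],[47,12],[49,0]]
[[3,18],[6,0],[45,4],[47,12],[49,0]]
[[3,18],[6,0],[45,4],[46,12],[49,0]]
[[3,18],[6,0],[45,4],[46,14],[48,12],[49,0]]
[[3,18],[6,0],[24,8],[31,0],[45,4],[46,14],[48,12],[49,0]]
[[3,18],[6,0],[24,8],[31,0],[39,4],[46,14],[48,12],[49,0]]
[[3,18],[6,0],[24,8],[30,20],[37,0],[39,4],[46,14],[48,12],[49,0]]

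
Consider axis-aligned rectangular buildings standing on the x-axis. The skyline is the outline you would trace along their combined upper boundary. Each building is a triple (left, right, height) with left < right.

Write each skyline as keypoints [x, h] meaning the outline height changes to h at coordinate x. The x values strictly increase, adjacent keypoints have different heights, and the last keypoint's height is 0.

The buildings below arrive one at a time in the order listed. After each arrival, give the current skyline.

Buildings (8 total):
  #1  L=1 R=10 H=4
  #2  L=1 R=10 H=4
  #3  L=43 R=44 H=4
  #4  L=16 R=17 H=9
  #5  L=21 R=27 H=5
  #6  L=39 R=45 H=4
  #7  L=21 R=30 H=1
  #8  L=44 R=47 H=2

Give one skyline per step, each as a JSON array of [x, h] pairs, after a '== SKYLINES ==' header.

== SKYLINES ==
[[1,4],[10,0]]
[[1,4],[10,0]]
[[1,4],[10,0],[43,4],[44,0]]
[[1,4],[10,0],[16,9],[17,0],[43,4],[44,0]]
[[1,4],[10,0],[16,9],[17,0],[21,5],[27,0],[43,4],[44,0]]
[[1,4],[10,0],[16,9],[17,0],[21,5],[27,0],[39,4],[45,0]]
[[1,4],[10,0],[16,9],[17,0],[21,5],[27,1],[30,0],[39,4],[45,0]]
[[1,4],[10,0],[16,9],[17,0],[21,5],[27,1],[30,0],[39,4],[45,2],[47,0]]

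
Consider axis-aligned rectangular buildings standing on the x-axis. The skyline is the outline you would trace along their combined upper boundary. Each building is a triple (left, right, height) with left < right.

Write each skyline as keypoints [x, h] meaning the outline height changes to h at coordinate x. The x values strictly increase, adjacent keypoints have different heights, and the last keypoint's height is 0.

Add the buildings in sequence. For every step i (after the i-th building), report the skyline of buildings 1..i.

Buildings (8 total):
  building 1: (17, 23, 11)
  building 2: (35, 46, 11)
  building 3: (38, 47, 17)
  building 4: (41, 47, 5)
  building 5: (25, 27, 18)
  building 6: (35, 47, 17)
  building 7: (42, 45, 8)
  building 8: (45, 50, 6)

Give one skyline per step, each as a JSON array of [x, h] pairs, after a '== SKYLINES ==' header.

== SKYLINES ==
[[17,11],[23,0]]
[[17,11],[23,0],[35,11],[46,0]]
[[17,11],[23,0],[35,11],[38,17],[47,0]]
[[17,11],[23,0],[35,11],[38,17],[47,0]]
[[17,11],[23,0],[25,18],[27,0],[35,11],[38,17],[47,0]]
[[17,11],[23,0],[25,18],[27,0],[35,17],[47,0]]
[[17,11],[23,0],[25,18],[27,0],[35,17],[47,0]]
[[17,11],[23,0],[25,18],[27,0],[35,17],[47,6],[50,0]]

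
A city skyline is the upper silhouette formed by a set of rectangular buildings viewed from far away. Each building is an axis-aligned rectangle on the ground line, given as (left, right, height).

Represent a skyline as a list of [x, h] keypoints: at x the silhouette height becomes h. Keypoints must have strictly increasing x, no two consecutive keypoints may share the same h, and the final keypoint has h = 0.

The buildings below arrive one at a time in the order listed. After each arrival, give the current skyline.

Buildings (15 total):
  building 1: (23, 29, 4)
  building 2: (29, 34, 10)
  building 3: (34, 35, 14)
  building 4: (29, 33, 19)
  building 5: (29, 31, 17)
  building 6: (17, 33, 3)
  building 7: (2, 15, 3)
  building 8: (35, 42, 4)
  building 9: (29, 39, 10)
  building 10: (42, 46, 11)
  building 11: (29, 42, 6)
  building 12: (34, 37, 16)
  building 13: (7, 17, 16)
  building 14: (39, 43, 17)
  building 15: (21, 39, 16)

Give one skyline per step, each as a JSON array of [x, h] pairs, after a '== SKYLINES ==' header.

== SKYLINES ==
[[23,4],[29,0]]
[[23,4],[29,10],[34,0]]
[[23,4],[29,10],[34,14],[35,0]]
[[23,4],[29,19],[33,10],[34,14],[35,0]]
[[23,4],[29,19],[33,10],[34,14],[35,0]]
[[17,3],[23,4],[29,19],[33,10],[34,14],[35,0]]
[[2,3],[15,0],[17,3],[23,4],[29,19],[33,10],[34,14],[35,0]]
[[2,3],[15,0],[17,3],[23,4],[29,19],[33,10],[34,14],[35,4],[42,0]]
[[2,3],[15,0],[17,3],[23,4],[29,19],[33,10],[34,14],[35,10],[39,4],[42,0]]
[[2,3],[15,0],[17,3],[23,4],[29,19],[33,10],[34,14],[35,10],[39,4],[42,11],[46,0]]
[[2,3],[15,0],[17,3],[23,4],[29,19],[33,10],[34,14],[35,10],[39,6],[42,11],[46,0]]
[[2,3],[15,0],[17,3],[23,4],[29,19],[33,10],[34,16],[37,10],[39,6],[42,11],[46,0]]
[[2,3],[7,16],[17,3],[23,4],[29,19],[33,10],[34,16],[37,10],[39,6],[42,11],[46,0]]
[[2,3],[7,16],[17,3],[23,4],[29,19],[33,10],[34,16],[37,10],[39,17],[43,11],[46,0]]
[[2,3],[7,16],[17,3],[21,16],[29,19],[33,16],[39,17],[43,11],[46,0]]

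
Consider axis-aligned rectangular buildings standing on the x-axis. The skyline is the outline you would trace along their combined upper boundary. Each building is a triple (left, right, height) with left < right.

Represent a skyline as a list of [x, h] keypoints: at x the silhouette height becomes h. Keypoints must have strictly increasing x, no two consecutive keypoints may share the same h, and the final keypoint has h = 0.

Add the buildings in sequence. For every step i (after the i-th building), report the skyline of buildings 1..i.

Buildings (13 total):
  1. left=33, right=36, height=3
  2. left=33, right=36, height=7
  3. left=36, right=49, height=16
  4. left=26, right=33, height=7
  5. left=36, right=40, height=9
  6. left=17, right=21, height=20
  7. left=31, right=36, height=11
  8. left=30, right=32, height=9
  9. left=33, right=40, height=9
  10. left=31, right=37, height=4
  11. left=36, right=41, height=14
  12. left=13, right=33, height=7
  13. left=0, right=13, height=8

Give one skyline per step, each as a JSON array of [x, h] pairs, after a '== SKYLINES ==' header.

== SKYLINES ==
[[33,3],[36,0]]
[[33,7],[36,0]]
[[33,7],[36,16],[49,0]]
[[26,7],[36,16],[49,0]]
[[26,7],[36,16],[49,0]]
[[17,20],[21,0],[26,7],[36,16],[49,0]]
[[17,20],[21,0],[26,7],[31,11],[36,16],[49,0]]
[[17,20],[21,0],[26,7],[30,9],[31,11],[36,16],[49,0]]
[[17,20],[21,0],[26,7],[30,9],[31,11],[36,16],[49,0]]
[[17,20],[21,0],[26,7],[30,9],[31,11],[36,16],[49,0]]
[[17,20],[21,0],[26,7],[30,9],[31,11],[36,16],[49,0]]
[[13,7],[17,20],[21,7],[30,9],[31,11],[36,16],[49,0]]
[[0,8],[13,7],[17,20],[21,7],[30,9],[31,11],[36,16],[49,0]]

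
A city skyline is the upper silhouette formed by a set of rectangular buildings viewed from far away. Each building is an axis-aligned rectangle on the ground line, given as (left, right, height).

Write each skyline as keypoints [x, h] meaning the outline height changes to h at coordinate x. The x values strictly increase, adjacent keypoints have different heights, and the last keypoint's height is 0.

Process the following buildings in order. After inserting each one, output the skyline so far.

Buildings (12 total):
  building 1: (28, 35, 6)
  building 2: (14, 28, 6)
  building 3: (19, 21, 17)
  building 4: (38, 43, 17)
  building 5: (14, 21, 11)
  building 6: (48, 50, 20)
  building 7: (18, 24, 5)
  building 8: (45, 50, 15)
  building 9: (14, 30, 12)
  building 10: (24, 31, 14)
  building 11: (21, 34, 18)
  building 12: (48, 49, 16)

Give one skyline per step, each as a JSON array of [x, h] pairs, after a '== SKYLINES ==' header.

== SKYLINES ==
[[28,6],[35,0]]
[[14,6],[35,0]]
[[14,6],[19,17],[21,6],[35,0]]
[[14,6],[19,17],[21,6],[35,0],[38,17],[43,0]]
[[14,11],[19,17],[21,6],[35,0],[38,17],[43,0]]
[[14,11],[19,17],[21,6],[35,0],[38,17],[43,0],[48,20],[50,0]]
[[14,11],[19,17],[21,6],[35,0],[38,17],[43,0],[48,20],[50,0]]
[[14,11],[19,17],[21,6],[35,0],[38,17],[43,0],[45,15],[48,20],[50,0]]
[[14,12],[19,17],[21,12],[30,6],[35,0],[38,17],[43,0],[45,15],[48,20],[50,0]]
[[14,12],[19,17],[21,12],[24,14],[31,6],[35,0],[38,17],[43,0],[45,15],[48,20],[50,0]]
[[14,12],[19,17],[21,18],[34,6],[35,0],[38,17],[43,0],[45,15],[48,20],[50,0]]
[[14,12],[19,17],[21,18],[34,6],[35,0],[38,17],[43,0],[45,15],[48,20],[50,0]]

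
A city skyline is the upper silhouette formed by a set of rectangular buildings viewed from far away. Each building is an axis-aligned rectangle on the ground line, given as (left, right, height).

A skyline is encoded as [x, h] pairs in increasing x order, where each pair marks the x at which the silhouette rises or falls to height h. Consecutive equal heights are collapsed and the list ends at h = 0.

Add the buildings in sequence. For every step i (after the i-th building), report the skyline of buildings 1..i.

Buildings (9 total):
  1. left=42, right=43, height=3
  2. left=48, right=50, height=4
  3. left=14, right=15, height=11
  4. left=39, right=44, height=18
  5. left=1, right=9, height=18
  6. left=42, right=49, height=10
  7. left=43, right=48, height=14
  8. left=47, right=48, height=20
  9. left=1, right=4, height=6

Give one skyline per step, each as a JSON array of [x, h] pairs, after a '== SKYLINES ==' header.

== SKYLINES ==
[[42,3],[43,0]]
[[42,3],[43,0],[48,4],[50,0]]
[[14,11],[15,0],[42,3],[43,0],[48,4],[50,0]]
[[14,11],[15,0],[39,18],[44,0],[48,4],[50,0]]
[[1,18],[9,0],[14,11],[15,0],[39,18],[44,0],[48,4],[50,0]]
[[1,18],[9,0],[14,11],[15,0],[39,18],[44,10],[49,4],[50,0]]
[[1,18],[9,0],[14,11],[15,0],[39,18],[44,14],[48,10],[49,4],[50,0]]
[[1,18],[9,0],[14,11],[15,0],[39,18],[44,14],[47,20],[48,10],[49,4],[50,0]]
[[1,18],[9,0],[14,11],[15,0],[39,18],[44,14],[47,20],[48,10],[49,4],[50,0]]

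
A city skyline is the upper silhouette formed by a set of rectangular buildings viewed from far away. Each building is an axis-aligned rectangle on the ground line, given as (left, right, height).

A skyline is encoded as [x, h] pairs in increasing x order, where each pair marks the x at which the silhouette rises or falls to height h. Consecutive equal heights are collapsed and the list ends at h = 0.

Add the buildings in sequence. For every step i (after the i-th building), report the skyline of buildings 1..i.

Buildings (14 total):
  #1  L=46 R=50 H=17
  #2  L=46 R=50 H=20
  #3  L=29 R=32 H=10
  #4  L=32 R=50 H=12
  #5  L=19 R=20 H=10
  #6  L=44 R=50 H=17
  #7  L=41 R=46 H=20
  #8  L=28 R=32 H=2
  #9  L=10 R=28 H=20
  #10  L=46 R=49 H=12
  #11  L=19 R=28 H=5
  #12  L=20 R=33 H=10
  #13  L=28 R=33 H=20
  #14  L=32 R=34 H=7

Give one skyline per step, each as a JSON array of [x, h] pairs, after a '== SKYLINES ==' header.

== SKYLINES ==
[[46,17],[50,0]]
[[46,20],[50,0]]
[[29,10],[32,0],[46,20],[50,0]]
[[29,10],[32,12],[46,20],[50,0]]
[[19,10],[20,0],[29,10],[32,12],[46,20],[50,0]]
[[19,10],[20,0],[29,10],[32,12],[44,17],[46,20],[50,0]]
[[19,10],[20,0],[29,10],[32,12],[41,20],[50,0]]
[[19,10],[20,0],[28,2],[29,10],[32,12],[41,20],[50,0]]
[[10,20],[28,2],[29,10],[32,12],[41,20],[50,0]]
[[10,20],[28,2],[29,10],[32,12],[41,20],[50,0]]
[[10,20],[28,2],[29,10],[32,12],[41,20],[50,0]]
[[10,20],[28,10],[32,12],[41,20],[50,0]]
[[10,20],[33,12],[41,20],[50,0]]
[[10,20],[33,12],[41,20],[50,0]]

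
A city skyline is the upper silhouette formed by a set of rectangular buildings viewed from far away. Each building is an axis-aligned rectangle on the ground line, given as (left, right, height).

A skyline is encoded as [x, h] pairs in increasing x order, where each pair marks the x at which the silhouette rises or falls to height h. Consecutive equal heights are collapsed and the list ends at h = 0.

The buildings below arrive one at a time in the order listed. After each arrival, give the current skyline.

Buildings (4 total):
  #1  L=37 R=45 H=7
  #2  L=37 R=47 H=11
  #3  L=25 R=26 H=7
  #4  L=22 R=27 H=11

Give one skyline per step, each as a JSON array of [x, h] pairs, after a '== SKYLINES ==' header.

== SKYLINES ==
[[37,7],[45,0]]
[[37,11],[47,0]]
[[25,7],[26,0],[37,11],[47,0]]
[[22,11],[27,0],[37,11],[47,0]]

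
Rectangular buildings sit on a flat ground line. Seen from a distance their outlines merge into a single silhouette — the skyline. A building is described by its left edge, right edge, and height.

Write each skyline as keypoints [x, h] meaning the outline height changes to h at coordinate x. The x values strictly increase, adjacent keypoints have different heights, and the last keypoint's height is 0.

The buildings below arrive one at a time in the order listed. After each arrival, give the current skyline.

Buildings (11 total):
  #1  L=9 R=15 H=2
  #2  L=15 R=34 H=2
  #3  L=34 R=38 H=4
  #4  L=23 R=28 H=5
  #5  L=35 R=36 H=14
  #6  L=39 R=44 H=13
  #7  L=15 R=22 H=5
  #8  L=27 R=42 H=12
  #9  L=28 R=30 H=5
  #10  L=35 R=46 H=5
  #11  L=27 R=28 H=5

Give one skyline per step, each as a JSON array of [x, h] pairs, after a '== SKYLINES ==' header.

== SKYLINES ==
[[9,2],[15,0]]
[[9,2],[34,0]]
[[9,2],[34,4],[38,0]]
[[9,2],[23,5],[28,2],[34,4],[38,0]]
[[9,2],[23,5],[28,2],[34,4],[35,14],[36,4],[38,0]]
[[9,2],[23,5],[28,2],[34,4],[35,14],[36,4],[38,0],[39,13],[44,0]]
[[9,2],[15,5],[22,2],[23,5],[28,2],[34,4],[35,14],[36,4],[38,0],[39,13],[44,0]]
[[9,2],[15,5],[22,2],[23,5],[27,12],[35,14],[36,12],[39,13],[44,0]]
[[9,2],[15,5],[22,2],[23,5],[27,12],[35,14],[36,12],[39,13],[44,0]]
[[9,2],[15,5],[22,2],[23,5],[27,12],[35,14],[36,12],[39,13],[44,5],[46,0]]
[[9,2],[15,5],[22,2],[23,5],[27,12],[35,14],[36,12],[39,13],[44,5],[46,0]]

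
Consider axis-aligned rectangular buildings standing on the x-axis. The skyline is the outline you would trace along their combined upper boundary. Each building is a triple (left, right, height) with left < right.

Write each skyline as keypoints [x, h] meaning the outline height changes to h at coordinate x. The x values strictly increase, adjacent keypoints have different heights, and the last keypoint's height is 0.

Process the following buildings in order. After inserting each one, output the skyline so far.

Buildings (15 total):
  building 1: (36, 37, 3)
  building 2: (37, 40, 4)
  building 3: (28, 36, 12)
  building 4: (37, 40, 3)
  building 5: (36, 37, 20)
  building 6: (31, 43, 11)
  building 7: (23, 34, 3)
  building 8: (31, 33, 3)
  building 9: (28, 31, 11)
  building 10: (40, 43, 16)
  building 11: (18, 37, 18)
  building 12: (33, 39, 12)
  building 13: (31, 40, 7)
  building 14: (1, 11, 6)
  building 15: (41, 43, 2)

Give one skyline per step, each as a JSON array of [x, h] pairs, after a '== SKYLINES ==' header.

== SKYLINES ==
[[36,3],[37,0]]
[[36,3],[37,4],[40,0]]
[[28,12],[36,3],[37,4],[40,0]]
[[28,12],[36,3],[37,4],[40,0]]
[[28,12],[36,20],[37,4],[40,0]]
[[28,12],[36,20],[37,11],[43,0]]
[[23,3],[28,12],[36,20],[37,11],[43,0]]
[[23,3],[28,12],[36,20],[37,11],[43,0]]
[[23,3],[28,12],[36,20],[37,11],[43,0]]
[[23,3],[28,12],[36,20],[37,11],[40,16],[43,0]]
[[18,18],[36,20],[37,11],[40,16],[43,0]]
[[18,18],[36,20],[37,12],[39,11],[40,16],[43,0]]
[[18,18],[36,20],[37,12],[39,11],[40,16],[43,0]]
[[1,6],[11,0],[18,18],[36,20],[37,12],[39,11],[40,16],[43,0]]
[[1,6],[11,0],[18,18],[36,20],[37,12],[39,11],[40,16],[43,0]]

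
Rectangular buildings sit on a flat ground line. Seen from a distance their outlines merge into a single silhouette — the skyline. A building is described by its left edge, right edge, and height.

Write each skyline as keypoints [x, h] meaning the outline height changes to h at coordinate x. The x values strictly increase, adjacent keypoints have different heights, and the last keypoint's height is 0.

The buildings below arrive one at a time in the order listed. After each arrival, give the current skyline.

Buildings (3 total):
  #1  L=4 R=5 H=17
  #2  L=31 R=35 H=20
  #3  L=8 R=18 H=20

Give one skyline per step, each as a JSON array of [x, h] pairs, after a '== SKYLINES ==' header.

== SKYLINES ==
[[4,17],[5,0]]
[[4,17],[5,0],[31,20],[35,0]]
[[4,17],[5,0],[8,20],[18,0],[31,20],[35,0]]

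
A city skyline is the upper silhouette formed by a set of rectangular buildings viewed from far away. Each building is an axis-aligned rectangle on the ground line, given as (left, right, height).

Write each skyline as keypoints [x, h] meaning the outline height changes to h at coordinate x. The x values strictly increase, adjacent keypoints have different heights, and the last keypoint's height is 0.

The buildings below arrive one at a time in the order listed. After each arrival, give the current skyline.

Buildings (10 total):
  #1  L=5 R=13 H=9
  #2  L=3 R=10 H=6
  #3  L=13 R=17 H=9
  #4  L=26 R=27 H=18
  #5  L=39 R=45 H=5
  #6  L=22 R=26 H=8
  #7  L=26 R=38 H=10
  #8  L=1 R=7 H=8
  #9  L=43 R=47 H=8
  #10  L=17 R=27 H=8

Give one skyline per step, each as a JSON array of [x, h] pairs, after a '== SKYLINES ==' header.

== SKYLINES ==
[[5,9],[13,0]]
[[3,6],[5,9],[13,0]]
[[3,6],[5,9],[17,0]]
[[3,6],[5,9],[17,0],[26,18],[27,0]]
[[3,6],[5,9],[17,0],[26,18],[27,0],[39,5],[45,0]]
[[3,6],[5,9],[17,0],[22,8],[26,18],[27,0],[39,5],[45,0]]
[[3,6],[5,9],[17,0],[22,8],[26,18],[27,10],[38,0],[39,5],[45,0]]
[[1,8],[5,9],[17,0],[22,8],[26,18],[27,10],[38,0],[39,5],[45,0]]
[[1,8],[5,9],[17,0],[22,8],[26,18],[27,10],[38,0],[39,5],[43,8],[47,0]]
[[1,8],[5,9],[17,8],[26,18],[27,10],[38,0],[39,5],[43,8],[47,0]]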